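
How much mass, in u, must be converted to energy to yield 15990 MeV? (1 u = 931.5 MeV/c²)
m = E/c² = 17.17 u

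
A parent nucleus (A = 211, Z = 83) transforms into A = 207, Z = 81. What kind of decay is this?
ΔA = -4, ΔZ = -2 ⇒ alpha decay (α)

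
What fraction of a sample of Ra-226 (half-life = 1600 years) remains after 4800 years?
N/N₀ = (1/2)^(t/t½) = 0.125 = 12.5%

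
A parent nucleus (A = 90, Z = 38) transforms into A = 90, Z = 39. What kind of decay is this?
ΔA = 0, ΔZ = +1 ⇒ beta-minus decay (β⁻)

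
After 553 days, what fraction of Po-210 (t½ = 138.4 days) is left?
N/N₀ = (1/2)^(t/t½) = 0.06269 = 6.27%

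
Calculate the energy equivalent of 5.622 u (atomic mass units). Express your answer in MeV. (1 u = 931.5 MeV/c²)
E = mc² = 5237 MeV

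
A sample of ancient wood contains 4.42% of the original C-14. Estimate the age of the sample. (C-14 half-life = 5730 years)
Age = t½ × log₂(1/ratio) = 25780 years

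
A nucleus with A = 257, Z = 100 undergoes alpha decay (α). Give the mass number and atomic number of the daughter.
Daughter: A = 253, Z = 98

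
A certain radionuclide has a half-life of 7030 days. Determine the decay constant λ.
λ = ln(2)/t½ = 9.86e-5 day⁻¹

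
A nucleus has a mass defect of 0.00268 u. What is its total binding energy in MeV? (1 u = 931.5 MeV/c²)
B.E. = Δm × 931.5 = 2.496 MeV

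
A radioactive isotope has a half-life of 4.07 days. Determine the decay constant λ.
λ = ln(2)/t½ = 0.1703 day⁻¹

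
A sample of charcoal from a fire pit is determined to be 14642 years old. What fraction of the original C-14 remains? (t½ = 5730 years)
N/N₀ = (1/2)^(t/t½) = 0.1701 = 17%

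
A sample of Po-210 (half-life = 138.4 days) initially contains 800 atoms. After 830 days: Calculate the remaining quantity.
N = N₀(1/2)^(t/t½) = 12.53 atoms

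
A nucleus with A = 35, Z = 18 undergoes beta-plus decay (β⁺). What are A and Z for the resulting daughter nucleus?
Daughter: A = 35, Z = 17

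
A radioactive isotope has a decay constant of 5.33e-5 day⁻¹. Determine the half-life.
t½ = ln(2)/λ = 13000 days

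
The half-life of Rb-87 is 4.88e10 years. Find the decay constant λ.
λ = ln(2)/t½ = 1.42e-11 year⁻¹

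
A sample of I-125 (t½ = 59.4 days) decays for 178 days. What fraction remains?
N/N₀ = (1/2)^(t/t½) = 0.1253 = 12.5%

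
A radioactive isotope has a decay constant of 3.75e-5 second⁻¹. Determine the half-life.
t½ = ln(2)/λ = 18480 seconds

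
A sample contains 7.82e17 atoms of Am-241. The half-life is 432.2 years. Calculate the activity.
A = λN = 1.254e15 decays/year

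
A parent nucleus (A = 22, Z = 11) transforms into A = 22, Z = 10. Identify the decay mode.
ΔA = 0, ΔZ = -1 ⇒ beta-plus decay (β⁺) or electron capture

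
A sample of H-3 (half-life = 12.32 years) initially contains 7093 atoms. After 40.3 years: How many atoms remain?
N = N₀(1/2)^(t/t½) = 734.7 atoms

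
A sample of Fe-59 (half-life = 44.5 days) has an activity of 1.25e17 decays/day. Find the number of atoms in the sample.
N = A/λ = 8.025e18 atoms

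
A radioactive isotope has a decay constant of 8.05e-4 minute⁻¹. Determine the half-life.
t½ = ln(2)/λ = 861.1 minutes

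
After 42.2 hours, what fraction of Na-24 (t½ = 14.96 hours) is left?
N/N₀ = (1/2)^(t/t½) = 0.1415 = 14.2%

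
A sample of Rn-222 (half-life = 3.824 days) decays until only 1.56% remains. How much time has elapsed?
t = t½ × log₂(N₀/N) = 22.95 days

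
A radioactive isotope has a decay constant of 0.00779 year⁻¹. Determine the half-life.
t½ = ln(2)/λ = 88.98 years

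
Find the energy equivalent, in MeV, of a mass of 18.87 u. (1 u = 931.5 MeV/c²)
E = mc² = 17580 MeV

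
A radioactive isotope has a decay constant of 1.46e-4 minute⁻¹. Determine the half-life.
t½ = ln(2)/λ = 4748 minutes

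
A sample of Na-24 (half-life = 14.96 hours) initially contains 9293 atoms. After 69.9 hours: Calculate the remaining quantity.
N = N₀(1/2)^(t/t½) = 364.4 atoms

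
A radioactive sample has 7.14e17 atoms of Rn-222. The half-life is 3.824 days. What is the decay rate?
A = λN = 1.294e17 decays/day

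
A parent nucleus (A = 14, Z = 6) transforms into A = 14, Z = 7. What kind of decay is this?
ΔA = 0, ΔZ = +1 ⇒ beta-minus decay (β⁻)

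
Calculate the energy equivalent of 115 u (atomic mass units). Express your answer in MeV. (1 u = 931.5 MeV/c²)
E = mc² = 1.071e5 MeV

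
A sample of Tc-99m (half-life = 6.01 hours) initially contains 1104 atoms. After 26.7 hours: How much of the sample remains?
N = N₀(1/2)^(t/t½) = 50.77 atoms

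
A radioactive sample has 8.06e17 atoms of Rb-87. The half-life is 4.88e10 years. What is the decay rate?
A = λN = 1.145e7 decays/year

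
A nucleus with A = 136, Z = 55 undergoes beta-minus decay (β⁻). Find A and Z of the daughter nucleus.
Daughter: A = 136, Z = 56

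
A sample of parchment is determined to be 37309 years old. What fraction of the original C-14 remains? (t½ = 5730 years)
N/N₀ = (1/2)^(t/t½) = 0.01096 = 1.1%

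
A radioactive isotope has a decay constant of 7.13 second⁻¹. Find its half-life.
t½ = ln(2)/λ = 0.09722 seconds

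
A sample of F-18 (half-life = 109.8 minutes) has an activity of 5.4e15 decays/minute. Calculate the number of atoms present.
N = A/λ = 8.554e17 atoms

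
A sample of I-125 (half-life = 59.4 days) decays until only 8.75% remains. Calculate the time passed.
t = t½ × log₂(N₀/N) = 208.8 days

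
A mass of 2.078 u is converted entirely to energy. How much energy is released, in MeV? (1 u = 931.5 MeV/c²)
E = mc² = 1936 MeV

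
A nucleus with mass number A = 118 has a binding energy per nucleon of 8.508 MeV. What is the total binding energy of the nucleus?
B.E. = 8.508 × 118 = 1004 MeV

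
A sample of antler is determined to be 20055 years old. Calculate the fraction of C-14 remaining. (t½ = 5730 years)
N/N₀ = (1/2)^(t/t½) = 0.08839 = 8.84%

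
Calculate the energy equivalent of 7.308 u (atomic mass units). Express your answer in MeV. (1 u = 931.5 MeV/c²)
E = mc² = 6807 MeV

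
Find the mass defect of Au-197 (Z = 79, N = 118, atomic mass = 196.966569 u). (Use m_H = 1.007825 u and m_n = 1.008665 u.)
Δm = Z·m_H + N·m_n − M = 1.674 u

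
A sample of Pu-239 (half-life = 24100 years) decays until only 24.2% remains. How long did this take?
t = t½ × log₂(N₀/N) = 49330 years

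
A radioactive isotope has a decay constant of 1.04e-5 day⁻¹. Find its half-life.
t½ = ln(2)/λ = 66650 days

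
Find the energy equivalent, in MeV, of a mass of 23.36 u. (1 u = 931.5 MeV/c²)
E = mc² = 21760 MeV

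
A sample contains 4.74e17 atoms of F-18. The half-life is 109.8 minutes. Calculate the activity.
A = λN = 2.992e15 decays/minute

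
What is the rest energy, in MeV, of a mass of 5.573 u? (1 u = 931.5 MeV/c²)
E = mc² = 5191 MeV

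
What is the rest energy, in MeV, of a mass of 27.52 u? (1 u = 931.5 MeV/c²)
E = mc² = 25630 MeV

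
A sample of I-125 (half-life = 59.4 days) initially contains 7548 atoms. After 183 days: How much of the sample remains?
N = N₀(1/2)^(t/t½) = 892.1 atoms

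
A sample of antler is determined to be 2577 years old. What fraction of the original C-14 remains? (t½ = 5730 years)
N/N₀ = (1/2)^(t/t½) = 0.7322 = 73.2%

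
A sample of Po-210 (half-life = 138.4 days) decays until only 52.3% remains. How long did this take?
t = t½ × log₂(N₀/N) = 129.4 days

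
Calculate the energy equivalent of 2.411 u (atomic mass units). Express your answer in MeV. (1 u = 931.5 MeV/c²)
E = mc² = 2246 MeV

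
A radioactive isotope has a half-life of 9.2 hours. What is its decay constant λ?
λ = ln(2)/t½ = 0.07534 hour⁻¹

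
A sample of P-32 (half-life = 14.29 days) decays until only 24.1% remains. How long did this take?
t = t½ × log₂(N₀/N) = 29.34 days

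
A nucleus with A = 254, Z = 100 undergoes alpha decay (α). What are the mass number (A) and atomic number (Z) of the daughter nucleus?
Daughter: A = 250, Z = 98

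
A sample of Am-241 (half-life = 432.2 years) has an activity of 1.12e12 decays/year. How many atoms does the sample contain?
N = A/λ = 6.984e14 atoms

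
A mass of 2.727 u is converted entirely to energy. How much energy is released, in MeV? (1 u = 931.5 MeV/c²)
E = mc² = 2540 MeV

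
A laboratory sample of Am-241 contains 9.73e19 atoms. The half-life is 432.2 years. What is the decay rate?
A = λN = 1.56e17 decays/year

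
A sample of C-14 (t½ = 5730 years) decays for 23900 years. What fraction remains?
N/N₀ = (1/2)^(t/t½) = 0.05551 = 5.55%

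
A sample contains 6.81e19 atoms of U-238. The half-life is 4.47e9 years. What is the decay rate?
A = λN = 1.056e10 decays/year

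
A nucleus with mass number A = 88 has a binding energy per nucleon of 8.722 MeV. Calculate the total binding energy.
B.E. = 8.722 × 88 = 767.5 MeV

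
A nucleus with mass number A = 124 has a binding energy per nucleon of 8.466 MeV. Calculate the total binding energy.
B.E. = 8.466 × 124 = 1050 MeV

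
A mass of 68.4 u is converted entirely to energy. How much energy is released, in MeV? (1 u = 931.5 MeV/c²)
E = mc² = 63710 MeV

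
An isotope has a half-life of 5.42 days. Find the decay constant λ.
λ = ln(2)/t½ = 0.1279 day⁻¹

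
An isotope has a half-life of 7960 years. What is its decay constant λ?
λ = ln(2)/t½ = 8.708e-5 year⁻¹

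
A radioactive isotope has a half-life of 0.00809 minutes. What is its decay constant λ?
λ = ln(2)/t½ = 85.68 minute⁻¹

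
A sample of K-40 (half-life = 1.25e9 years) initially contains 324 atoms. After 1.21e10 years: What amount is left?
N = N₀(1/2)^(t/t½) = 0.395 atoms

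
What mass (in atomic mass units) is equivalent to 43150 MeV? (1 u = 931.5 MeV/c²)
m = E/c² = 46.32 u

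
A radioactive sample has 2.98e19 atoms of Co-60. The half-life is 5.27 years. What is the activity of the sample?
A = λN = 3.92e18 decays/year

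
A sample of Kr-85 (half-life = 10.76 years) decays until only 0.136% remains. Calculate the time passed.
t = t½ × log₂(N₀/N) = 102.5 years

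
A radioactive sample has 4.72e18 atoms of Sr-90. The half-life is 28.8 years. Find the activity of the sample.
A = λN = 1.136e17 decays/year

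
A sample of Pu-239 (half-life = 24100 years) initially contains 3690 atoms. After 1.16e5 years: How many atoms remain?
N = N₀(1/2)^(t/t½) = 131.2 atoms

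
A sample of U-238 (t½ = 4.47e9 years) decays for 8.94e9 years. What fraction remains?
N/N₀ = (1/2)^(t/t½) = 0.25 = 25%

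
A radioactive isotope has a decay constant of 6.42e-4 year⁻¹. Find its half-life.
t½ = ln(2)/λ = 1080 years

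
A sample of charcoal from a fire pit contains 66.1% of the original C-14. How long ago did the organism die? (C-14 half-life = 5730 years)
Age = t½ × log₂(1/ratio) = 3422 years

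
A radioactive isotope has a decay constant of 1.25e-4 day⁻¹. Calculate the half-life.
t½ = ln(2)/λ = 5545 days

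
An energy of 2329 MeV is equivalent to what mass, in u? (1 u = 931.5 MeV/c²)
m = E/c² = 2.5 u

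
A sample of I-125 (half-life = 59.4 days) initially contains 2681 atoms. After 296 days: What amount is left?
N = N₀(1/2)^(t/t½) = 84.76 atoms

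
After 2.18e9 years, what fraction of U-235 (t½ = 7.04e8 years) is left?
N/N₀ = (1/2)^(t/t½) = 0.1169 = 11.7%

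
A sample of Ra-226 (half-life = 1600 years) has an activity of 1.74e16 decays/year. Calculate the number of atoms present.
N = A/λ = 4.016e19 atoms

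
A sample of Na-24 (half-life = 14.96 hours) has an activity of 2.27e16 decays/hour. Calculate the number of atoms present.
N = A/λ = 4.899e17 atoms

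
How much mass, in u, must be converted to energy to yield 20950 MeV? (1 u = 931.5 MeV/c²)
m = E/c² = 22.49 u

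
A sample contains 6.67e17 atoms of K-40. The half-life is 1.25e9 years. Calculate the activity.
A = λN = 3.699e8 decays/year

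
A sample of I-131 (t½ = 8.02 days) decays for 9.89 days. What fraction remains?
N/N₀ = (1/2)^(t/t½) = 0.4254 = 42.5%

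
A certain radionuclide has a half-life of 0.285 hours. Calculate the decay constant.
λ = ln(2)/t½ = 2.432 hour⁻¹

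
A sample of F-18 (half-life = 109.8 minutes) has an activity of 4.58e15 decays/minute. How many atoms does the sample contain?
N = A/λ = 7.255e17 atoms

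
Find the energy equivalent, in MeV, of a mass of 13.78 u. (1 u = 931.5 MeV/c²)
E = mc² = 12840 MeV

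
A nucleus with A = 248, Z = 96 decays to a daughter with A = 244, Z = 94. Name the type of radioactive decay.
ΔA = -4, ΔZ = -2 ⇒ alpha decay (α)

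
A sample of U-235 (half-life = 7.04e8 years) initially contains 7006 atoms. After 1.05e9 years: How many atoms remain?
N = N₀(1/2)^(t/t½) = 2492 atoms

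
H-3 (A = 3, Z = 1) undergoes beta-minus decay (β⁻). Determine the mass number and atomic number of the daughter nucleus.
Daughter: A = 3, Z = 2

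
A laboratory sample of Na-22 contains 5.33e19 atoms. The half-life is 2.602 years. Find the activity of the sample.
A = λN = 1.42e19 decays/year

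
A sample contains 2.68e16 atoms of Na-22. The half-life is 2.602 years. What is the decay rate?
A = λN = 7.139e15 decays/year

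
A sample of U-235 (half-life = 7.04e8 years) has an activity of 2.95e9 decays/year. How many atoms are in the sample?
N = A/λ = 2.996e18 atoms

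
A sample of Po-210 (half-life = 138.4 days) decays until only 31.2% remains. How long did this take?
t = t½ × log₂(N₀/N) = 232.6 days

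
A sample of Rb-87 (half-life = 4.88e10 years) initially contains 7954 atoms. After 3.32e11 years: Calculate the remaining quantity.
N = N₀(1/2)^(t/t½) = 71.22 atoms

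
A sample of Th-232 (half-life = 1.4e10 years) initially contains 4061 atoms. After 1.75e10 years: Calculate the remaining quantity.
N = N₀(1/2)^(t/t½) = 1707 atoms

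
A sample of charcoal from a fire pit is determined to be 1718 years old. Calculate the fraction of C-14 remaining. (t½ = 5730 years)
N/N₀ = (1/2)^(t/t½) = 0.8124 = 81.2%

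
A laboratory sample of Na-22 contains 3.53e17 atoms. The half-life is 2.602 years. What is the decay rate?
A = λN = 9.404e16 decays/year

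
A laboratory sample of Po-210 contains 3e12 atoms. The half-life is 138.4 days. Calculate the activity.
A = λN = 1.502e10 decays/day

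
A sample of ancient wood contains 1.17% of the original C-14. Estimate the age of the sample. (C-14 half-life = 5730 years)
Age = t½ × log₂(1/ratio) = 36770 years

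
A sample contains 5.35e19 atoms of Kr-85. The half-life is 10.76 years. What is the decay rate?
A = λN = 3.446e18 decays/year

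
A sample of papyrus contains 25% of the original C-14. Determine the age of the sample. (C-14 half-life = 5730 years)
Age = t½ × log₂(1/ratio) = 11460 years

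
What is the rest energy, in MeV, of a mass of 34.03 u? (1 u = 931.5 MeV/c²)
E = mc² = 31700 MeV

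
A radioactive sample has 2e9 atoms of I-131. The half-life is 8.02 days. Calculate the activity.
A = λN = 1.729e8 decays/day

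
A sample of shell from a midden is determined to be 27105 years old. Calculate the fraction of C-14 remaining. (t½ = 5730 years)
N/N₀ = (1/2)^(t/t½) = 0.03767 = 3.77%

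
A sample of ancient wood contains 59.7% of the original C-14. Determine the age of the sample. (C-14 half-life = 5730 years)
Age = t½ × log₂(1/ratio) = 4264 years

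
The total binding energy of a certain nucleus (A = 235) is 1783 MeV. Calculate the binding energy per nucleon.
B.E./A = 1783/235 = 7.587 MeV/nucleon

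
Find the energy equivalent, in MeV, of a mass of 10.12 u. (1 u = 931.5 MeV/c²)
E = mc² = 9427 MeV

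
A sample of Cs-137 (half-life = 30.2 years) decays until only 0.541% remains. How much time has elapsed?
t = t½ × log₂(N₀/N) = 227.4 years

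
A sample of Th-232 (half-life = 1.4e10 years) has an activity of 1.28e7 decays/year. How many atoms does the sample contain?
N = A/λ = 2.585e17 atoms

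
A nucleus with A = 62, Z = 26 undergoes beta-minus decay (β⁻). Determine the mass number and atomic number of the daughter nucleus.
Daughter: A = 62, Z = 27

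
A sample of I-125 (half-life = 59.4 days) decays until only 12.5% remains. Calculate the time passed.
t = t½ × log₂(N₀/N) = 178.2 days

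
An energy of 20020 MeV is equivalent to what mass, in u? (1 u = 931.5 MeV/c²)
m = E/c² = 21.49 u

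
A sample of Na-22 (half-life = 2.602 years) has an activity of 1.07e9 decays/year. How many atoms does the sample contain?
N = A/λ = 4.017e9 atoms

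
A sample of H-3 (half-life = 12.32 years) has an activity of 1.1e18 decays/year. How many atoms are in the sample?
N = A/λ = 1.955e19 atoms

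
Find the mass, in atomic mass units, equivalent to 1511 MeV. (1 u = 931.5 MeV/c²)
m = E/c² = 1.622 u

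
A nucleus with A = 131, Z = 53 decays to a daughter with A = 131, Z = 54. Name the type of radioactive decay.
ΔA = 0, ΔZ = +1 ⇒ beta-minus decay (β⁻)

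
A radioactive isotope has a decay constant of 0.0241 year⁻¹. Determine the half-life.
t½ = ln(2)/λ = 28.76 years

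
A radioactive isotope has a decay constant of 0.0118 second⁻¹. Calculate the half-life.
t½ = ln(2)/λ = 58.74 seconds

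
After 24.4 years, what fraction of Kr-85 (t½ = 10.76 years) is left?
N/N₀ = (1/2)^(t/t½) = 0.2077 = 20.8%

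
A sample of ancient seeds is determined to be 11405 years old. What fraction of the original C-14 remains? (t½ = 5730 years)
N/N₀ = (1/2)^(t/t½) = 0.2517 = 25.2%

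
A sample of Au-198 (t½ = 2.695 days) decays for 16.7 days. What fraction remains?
N/N₀ = (1/2)^(t/t½) = 0.01363 = 1.36%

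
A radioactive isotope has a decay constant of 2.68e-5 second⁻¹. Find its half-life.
t½ = ln(2)/λ = 25860 seconds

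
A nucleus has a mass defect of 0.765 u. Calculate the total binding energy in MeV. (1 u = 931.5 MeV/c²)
B.E. = Δm × 931.5 = 712.6 MeV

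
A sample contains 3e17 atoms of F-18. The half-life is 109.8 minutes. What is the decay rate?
A = λN = 1.894e15 decays/minute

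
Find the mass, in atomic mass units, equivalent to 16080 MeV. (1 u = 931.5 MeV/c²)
m = E/c² = 17.26 u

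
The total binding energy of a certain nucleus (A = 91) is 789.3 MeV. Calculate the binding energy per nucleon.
B.E./A = 789.3/91 = 8.674 MeV/nucleon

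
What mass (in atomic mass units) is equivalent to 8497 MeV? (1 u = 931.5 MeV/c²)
m = E/c² = 9.122 u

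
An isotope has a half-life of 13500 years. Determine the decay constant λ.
λ = ln(2)/t½ = 5.134e-5 year⁻¹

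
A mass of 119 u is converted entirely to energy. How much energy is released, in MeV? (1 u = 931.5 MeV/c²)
E = mc² = 1.108e5 MeV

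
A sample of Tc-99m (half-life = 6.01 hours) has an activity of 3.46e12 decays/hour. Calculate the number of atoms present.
N = A/λ = 3e13 atoms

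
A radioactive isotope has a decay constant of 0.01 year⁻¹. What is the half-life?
t½ = ln(2)/λ = 69.31 years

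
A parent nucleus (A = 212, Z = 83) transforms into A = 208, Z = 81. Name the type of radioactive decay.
ΔA = -4, ΔZ = -2 ⇒ alpha decay (α)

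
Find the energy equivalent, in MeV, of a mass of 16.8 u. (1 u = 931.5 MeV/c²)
E = mc² = 15650 MeV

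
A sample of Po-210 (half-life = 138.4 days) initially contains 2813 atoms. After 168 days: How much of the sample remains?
N = N₀(1/2)^(t/t½) = 1213 atoms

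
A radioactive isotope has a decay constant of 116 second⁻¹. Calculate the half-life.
t½ = ln(2)/λ = 0.005975 seconds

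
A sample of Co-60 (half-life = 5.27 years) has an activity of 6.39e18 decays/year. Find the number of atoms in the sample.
N = A/λ = 4.858e19 atoms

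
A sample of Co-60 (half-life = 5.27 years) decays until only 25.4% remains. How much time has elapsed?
t = t½ × log₂(N₀/N) = 10.42 years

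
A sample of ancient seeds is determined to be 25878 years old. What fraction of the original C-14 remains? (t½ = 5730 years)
N/N₀ = (1/2)^(t/t½) = 0.0437 = 4.37%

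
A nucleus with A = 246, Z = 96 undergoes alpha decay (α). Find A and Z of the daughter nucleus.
Daughter: A = 242, Z = 94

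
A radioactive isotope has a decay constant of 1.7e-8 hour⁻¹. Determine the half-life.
t½ = ln(2)/λ = 4.077e7 hours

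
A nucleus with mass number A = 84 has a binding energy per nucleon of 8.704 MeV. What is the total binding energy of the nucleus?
B.E. = 8.704 × 84 = 731.1 MeV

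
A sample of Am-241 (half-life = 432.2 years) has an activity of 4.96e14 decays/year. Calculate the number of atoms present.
N = A/λ = 3.093e17 atoms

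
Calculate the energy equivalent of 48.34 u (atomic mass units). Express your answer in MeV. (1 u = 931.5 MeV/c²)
E = mc² = 45030 MeV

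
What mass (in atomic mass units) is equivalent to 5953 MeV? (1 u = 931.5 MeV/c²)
m = E/c² = 6.391 u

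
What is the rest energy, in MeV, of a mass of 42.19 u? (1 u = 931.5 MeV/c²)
E = mc² = 39300 MeV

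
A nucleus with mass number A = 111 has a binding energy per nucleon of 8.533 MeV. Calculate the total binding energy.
B.E. = 8.533 × 111 = 947.2 MeV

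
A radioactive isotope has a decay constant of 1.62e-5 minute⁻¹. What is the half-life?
t½ = ln(2)/λ = 42790 minutes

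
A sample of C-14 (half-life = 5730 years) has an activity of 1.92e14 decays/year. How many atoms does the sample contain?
N = A/λ = 1.587e18 atoms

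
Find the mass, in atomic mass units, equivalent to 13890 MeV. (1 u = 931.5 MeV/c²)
m = E/c² = 14.91 u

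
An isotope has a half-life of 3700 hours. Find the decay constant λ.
λ = ln(2)/t½ = 1.873e-4 hour⁻¹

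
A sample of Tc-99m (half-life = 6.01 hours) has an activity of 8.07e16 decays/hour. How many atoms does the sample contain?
N = A/λ = 6.997e17 atoms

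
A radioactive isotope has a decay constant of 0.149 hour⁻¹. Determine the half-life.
t½ = ln(2)/λ = 4.652 hours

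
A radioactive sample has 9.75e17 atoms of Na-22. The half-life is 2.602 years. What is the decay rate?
A = λN = 2.597e17 decays/year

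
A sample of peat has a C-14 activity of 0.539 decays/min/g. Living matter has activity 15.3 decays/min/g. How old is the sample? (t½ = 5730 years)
Age = t½ × log₂(A₀/A) = 27660 years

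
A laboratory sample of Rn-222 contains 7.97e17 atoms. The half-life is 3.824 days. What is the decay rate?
A = λN = 1.445e17 decays/day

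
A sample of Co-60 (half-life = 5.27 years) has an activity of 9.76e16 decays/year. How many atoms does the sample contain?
N = A/λ = 7.421e17 atoms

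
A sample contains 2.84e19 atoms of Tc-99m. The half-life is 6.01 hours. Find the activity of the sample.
A = λN = 3.275e18 decays/hour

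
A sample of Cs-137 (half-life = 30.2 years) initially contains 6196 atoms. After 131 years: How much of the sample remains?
N = N₀(1/2)^(t/t½) = 306.4 atoms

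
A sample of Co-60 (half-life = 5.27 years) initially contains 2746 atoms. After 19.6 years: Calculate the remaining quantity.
N = N₀(1/2)^(t/t½) = 208.5 atoms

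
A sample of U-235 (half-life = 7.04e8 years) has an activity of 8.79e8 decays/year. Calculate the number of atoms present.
N = A/λ = 8.928e17 atoms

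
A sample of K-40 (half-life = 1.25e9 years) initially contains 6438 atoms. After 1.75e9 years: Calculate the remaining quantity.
N = N₀(1/2)^(t/t½) = 2440 atoms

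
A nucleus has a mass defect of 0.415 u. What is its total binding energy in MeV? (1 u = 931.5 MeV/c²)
B.E. = Δm × 931.5 = 386.6 MeV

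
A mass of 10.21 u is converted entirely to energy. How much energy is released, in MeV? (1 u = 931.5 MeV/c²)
E = mc² = 9511 MeV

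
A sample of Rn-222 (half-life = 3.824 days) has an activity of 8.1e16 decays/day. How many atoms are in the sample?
N = A/λ = 4.469e17 atoms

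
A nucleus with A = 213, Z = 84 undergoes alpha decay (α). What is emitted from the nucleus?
α particle = ⁴₂He (2 protons + 2 neutrons)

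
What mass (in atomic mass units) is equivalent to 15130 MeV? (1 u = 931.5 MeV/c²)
m = E/c² = 16.24 u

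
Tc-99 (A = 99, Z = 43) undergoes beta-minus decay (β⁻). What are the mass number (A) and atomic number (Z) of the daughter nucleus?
Daughter: A = 99, Z = 44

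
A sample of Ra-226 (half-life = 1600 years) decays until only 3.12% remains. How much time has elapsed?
t = t½ × log₂(N₀/N) = 8004 years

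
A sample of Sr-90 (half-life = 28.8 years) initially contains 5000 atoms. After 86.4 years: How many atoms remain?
N = N₀(1/2)^(t/t½) = 625 atoms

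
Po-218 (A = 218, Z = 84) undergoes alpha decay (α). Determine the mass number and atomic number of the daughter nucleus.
Daughter: A = 214, Z = 82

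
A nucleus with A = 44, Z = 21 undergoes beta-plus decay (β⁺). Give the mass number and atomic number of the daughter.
Daughter: A = 44, Z = 20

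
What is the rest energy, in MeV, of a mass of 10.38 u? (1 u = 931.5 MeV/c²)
E = mc² = 9669 MeV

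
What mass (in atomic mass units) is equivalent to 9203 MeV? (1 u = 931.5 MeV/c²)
m = E/c² = 9.88 u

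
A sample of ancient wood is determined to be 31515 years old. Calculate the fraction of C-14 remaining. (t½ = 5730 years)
N/N₀ = (1/2)^(t/t½) = 0.0221 = 2.21%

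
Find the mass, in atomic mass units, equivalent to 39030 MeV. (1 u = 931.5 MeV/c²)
m = E/c² = 41.9 u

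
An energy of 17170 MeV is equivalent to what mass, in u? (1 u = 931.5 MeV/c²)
m = E/c² = 18.43 u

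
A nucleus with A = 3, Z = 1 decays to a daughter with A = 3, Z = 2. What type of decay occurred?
ΔA = 0, ΔZ = +1 ⇒ beta-minus decay (β⁻)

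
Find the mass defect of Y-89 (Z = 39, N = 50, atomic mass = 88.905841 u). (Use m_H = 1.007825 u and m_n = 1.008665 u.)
Δm = Z·m_H + N·m_n − M = 0.8326 u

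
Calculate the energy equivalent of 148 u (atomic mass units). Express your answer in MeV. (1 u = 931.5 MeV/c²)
E = mc² = 1.379e5 MeV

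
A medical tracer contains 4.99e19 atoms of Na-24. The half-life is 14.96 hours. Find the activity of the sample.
A = λN = 2.312e18 decays/hour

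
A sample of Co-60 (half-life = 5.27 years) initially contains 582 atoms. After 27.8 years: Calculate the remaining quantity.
N = N₀(1/2)^(t/t½) = 15.03 atoms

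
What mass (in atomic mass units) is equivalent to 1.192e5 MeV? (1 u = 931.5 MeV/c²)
m = E/c² = 128 u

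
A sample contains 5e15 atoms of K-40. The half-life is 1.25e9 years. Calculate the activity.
A = λN = 2.773e6 decays/year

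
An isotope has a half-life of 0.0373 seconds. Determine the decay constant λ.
λ = ln(2)/t½ = 18.58 second⁻¹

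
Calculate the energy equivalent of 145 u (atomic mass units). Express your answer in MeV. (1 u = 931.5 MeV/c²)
E = mc² = 1.351e5 MeV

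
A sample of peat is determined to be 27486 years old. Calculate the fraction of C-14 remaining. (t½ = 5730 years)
N/N₀ = (1/2)^(t/t½) = 0.03598 = 3.6%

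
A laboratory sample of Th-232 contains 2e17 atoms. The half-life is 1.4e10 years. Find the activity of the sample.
A = λN = 9.902e6 decays/year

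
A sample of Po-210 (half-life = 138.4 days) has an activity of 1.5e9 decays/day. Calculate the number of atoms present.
N = A/λ = 2.995e11 atoms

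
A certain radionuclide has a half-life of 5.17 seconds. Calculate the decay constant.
λ = ln(2)/t½ = 0.1341 second⁻¹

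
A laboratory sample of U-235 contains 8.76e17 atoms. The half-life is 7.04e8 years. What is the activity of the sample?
A = λN = 8.625e8 decays/year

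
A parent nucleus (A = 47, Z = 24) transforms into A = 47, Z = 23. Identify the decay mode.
ΔA = 0, ΔZ = -1 ⇒ beta-plus decay (β⁺) or electron capture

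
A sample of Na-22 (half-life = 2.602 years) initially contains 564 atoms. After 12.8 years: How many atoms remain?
N = N₀(1/2)^(t/t½) = 18.64 atoms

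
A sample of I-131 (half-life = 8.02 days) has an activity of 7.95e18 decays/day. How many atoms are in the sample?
N = A/λ = 9.198e19 atoms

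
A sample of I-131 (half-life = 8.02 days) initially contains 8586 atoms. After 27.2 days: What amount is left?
N = N₀(1/2)^(t/t½) = 818.2 atoms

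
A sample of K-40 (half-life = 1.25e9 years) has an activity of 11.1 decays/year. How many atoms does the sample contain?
N = A/λ = 2.002e10 atoms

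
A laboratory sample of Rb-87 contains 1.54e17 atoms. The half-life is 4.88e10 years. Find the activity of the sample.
A = λN = 2.187e6 decays/year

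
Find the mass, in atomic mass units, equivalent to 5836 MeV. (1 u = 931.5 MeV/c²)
m = E/c² = 6.265 u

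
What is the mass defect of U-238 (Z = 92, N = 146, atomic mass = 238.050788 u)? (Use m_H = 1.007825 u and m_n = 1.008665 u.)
Δm = Z·m_H + N·m_n − M = 1.934 u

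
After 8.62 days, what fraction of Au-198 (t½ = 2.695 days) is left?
N/N₀ = (1/2)^(t/t½) = 0.1089 = 10.9%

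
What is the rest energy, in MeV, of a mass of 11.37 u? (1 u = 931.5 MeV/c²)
E = mc² = 10590 MeV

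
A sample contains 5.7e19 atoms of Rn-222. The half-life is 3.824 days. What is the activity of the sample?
A = λN = 1.033e19 decays/day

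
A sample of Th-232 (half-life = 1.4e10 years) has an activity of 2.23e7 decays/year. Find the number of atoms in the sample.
N = A/λ = 4.504e17 atoms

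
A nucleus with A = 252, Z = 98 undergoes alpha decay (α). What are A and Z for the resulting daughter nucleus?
Daughter: A = 248, Z = 96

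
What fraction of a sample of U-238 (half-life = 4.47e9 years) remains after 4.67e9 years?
N/N₀ = (1/2)^(t/t½) = 0.4847 = 48.5%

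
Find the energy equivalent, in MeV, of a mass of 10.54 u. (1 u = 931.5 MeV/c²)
E = mc² = 9818 MeV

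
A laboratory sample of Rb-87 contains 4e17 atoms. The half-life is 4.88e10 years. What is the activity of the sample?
A = λN = 5.682e6 decays/year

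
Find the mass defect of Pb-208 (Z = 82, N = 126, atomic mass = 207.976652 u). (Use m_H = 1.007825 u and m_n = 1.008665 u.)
Δm = Z·m_H + N·m_n − M = 1.757 u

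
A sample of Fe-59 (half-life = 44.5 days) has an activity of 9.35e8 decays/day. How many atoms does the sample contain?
N = A/λ = 6.003e10 atoms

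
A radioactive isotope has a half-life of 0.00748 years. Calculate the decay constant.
λ = ln(2)/t½ = 92.67 year⁻¹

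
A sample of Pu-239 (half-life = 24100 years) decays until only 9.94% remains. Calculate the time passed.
t = t½ × log₂(N₀/N) = 80270 years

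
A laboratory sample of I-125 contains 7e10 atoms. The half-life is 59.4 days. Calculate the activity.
A = λN = 8.168e8 decays/day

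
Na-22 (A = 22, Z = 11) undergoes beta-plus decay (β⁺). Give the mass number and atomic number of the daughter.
Daughter: A = 22, Z = 10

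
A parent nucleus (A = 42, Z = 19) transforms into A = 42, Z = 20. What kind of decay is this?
ΔA = 0, ΔZ = +1 ⇒ beta-minus decay (β⁻)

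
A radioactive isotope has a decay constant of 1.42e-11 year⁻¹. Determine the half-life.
t½ = ln(2)/λ = 4.881e10 years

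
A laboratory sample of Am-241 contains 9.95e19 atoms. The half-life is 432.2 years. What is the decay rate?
A = λN = 1.596e17 decays/year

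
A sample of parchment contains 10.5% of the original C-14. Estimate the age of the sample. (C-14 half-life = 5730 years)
Age = t½ × log₂(1/ratio) = 18630 years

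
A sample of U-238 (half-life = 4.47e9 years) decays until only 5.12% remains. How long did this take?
t = t½ × log₂(N₀/N) = 1.917e10 years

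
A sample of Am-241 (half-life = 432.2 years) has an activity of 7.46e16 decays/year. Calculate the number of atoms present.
N = A/λ = 4.652e19 atoms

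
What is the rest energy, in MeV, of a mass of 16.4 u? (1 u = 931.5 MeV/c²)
E = mc² = 15280 MeV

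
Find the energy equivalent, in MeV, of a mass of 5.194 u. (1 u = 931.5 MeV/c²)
E = mc² = 4838 MeV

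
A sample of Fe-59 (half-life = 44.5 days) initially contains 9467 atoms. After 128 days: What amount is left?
N = N₀(1/2)^(t/t½) = 1289 atoms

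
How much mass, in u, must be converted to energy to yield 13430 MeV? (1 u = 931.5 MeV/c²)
m = E/c² = 14.42 u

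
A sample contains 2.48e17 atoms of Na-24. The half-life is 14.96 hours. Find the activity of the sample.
A = λN = 1.149e16 decays/hour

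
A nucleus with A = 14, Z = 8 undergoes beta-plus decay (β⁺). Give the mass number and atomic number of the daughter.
Daughter: A = 14, Z = 7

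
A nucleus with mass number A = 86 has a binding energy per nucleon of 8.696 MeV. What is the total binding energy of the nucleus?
B.E. = 8.696 × 86 = 747.9 MeV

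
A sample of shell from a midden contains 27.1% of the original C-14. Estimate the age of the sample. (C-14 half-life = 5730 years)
Age = t½ × log₂(1/ratio) = 10790 years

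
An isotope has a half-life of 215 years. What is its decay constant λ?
λ = ln(2)/t½ = 0.003224 year⁻¹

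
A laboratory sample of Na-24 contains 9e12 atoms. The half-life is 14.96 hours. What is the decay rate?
A = λN = 4.17e11 decays/hour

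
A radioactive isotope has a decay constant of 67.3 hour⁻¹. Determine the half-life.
t½ = ln(2)/λ = 0.0103 hours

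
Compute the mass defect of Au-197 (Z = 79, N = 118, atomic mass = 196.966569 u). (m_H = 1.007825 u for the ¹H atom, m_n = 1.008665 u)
Δm = Z·m_H + N·m_n − M = 1.674 u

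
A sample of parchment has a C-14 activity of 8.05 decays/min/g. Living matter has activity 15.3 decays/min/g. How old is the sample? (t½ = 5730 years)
Age = t½ × log₂(A₀/A) = 5309 years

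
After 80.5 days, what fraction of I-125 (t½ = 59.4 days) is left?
N/N₀ = (1/2)^(t/t½) = 0.3909 = 39.1%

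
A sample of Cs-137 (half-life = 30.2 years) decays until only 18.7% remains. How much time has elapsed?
t = t½ × log₂(N₀/N) = 73.05 years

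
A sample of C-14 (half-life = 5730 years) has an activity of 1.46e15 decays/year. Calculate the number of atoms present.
N = A/λ = 1.207e19 atoms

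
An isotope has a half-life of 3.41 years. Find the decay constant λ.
λ = ln(2)/t½ = 0.2033 year⁻¹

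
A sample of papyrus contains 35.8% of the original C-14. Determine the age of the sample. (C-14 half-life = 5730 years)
Age = t½ × log₂(1/ratio) = 8492 years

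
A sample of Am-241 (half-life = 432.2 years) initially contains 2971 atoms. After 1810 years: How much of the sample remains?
N = N₀(1/2)^(t/t½) = 163 atoms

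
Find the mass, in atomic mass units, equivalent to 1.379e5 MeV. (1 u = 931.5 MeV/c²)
m = E/c² = 148 u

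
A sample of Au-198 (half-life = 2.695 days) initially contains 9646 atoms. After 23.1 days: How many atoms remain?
N = N₀(1/2)^(t/t½) = 25.36 atoms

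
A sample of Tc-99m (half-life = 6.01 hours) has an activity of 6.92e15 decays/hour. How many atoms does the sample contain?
N = A/λ = 6e16 atoms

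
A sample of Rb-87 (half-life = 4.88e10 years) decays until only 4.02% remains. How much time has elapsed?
t = t½ × log₂(N₀/N) = 2.263e11 years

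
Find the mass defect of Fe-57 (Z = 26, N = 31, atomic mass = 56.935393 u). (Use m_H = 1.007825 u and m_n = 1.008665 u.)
Δm = Z·m_H + N·m_n − M = 0.5367 u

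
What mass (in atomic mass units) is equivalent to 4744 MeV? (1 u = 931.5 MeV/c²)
m = E/c² = 5.093 u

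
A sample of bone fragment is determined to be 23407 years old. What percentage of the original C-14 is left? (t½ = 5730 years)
N/N₀ = (1/2)^(t/t½) = 0.05892 = 5.89%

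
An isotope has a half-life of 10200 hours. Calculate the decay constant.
λ = ln(2)/t½ = 6.796e-5 hour⁻¹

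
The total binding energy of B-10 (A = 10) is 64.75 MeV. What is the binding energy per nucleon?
B.E./A = 64.75/10 = 6.475 MeV/nucleon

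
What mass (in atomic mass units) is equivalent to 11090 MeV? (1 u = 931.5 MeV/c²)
m = E/c² = 11.91 u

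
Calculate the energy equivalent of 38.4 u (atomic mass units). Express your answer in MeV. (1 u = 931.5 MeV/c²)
E = mc² = 35770 MeV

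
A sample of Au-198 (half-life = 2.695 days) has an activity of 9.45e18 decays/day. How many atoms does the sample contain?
N = A/λ = 3.674e19 atoms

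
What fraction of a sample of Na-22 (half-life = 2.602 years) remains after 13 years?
N/N₀ = (1/2)^(t/t½) = 0.03133 = 3.13%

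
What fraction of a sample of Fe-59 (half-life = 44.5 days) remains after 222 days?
N/N₀ = (1/2)^(t/t½) = 0.03149 = 3.15%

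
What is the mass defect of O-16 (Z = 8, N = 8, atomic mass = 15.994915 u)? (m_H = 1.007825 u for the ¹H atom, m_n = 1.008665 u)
Δm = Z·m_H + N·m_n − M = 0.137 u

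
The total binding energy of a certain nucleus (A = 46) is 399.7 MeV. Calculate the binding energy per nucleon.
B.E./A = 399.7/46 = 8.689 MeV/nucleon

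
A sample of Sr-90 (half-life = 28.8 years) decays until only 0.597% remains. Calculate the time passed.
t = t½ × log₂(N₀/N) = 212.8 years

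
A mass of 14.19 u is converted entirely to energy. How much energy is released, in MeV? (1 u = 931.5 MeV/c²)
E = mc² = 13220 MeV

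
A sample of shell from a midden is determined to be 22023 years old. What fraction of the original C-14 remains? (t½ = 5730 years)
N/N₀ = (1/2)^(t/t½) = 0.06966 = 6.97%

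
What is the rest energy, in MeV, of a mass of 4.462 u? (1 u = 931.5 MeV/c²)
E = mc² = 4156 MeV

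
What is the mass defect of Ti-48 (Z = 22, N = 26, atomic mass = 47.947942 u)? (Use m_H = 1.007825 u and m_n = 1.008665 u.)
Δm = Z·m_H + N·m_n − M = 0.4495 u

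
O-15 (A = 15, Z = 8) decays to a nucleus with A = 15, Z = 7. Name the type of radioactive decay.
ΔA = 0, ΔZ = -1 ⇒ beta-plus decay (β⁺) or electron capture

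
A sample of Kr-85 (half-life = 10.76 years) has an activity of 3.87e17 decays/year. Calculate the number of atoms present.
N = A/λ = 6.008e18 atoms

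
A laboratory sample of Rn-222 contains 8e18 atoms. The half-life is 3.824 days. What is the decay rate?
A = λN = 1.45e18 decays/day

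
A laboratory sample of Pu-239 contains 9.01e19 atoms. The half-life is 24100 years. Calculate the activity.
A = λN = 2.591e15 decays/year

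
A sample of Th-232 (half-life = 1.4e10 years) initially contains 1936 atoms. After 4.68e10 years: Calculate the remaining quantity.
N = N₀(1/2)^(t/t½) = 190.8 atoms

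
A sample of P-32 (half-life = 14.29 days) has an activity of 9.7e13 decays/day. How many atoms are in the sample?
N = A/λ = 2e15 atoms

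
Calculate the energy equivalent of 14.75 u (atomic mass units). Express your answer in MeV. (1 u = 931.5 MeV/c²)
E = mc² = 13740 MeV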